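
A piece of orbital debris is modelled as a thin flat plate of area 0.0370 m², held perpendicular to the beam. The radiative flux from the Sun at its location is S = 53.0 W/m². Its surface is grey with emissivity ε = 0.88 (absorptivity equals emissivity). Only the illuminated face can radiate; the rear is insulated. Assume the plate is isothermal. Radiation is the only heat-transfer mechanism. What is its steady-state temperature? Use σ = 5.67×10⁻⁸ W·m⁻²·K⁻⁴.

T ≈ 175 K

At equilibrium, absorbed power = emitted power.
Absorbing cross-section = A = 0.03700 m²; emitting surface = A = 0.03700 m² (ratio 1).
εS·A_cross = εσ·A_surf·T⁴  ⇒  T⁴ = S/(1σ)   (ε cancels).
T⁴ = 53.0/(1·5.67×10⁻⁸) = 9.347×10⁸ K⁴.
T = (9.347×10⁸)^(1/4).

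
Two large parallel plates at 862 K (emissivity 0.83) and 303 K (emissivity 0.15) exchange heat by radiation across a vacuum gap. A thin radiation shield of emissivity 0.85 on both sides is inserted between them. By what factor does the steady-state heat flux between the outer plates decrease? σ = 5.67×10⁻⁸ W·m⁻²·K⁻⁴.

factor ≈ 1.20

Without shield: q₀ = σΔ(T⁴)/(1/ε₁+1/ε₂−1) with denominator 6.871.
With shield the two gaps are in series; the resistances add: (1/ε₁+1/ε_s−1)+(1/ε_s+1/ε₂−1) = 1.381+6.843 = 8.224.
Heat-flux ratio q₀/q = 8.224/6.871.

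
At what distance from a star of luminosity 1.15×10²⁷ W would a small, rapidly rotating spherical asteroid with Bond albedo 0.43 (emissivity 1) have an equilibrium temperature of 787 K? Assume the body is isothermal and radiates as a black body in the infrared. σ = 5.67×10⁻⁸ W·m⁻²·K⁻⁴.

For an isothermal black-emitting sphere, (1−a)S·πr² = σ·4πr²·T⁴ ⇒ S = 4σT⁴/(1−a).
S = 4·5.67×10⁻⁸·(787)⁴/0.570 = 1.526×10⁵ W/m².
Flux falls as S = L/(4πd²), so d = √(L/(4πS)) = √(1.15×10²⁷/(4π·1.526×10⁵)).

d ≈ 2.45×10¹⁰ m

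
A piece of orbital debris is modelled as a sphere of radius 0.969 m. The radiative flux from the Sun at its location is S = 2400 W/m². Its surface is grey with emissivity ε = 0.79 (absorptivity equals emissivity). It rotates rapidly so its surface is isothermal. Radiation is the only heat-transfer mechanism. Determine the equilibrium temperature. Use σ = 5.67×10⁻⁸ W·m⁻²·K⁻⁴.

At equilibrium, absorbed power = emitted power.
Absorbing cross-section = πr² = 2.950 m²; emitting surface = 4πr² = 11.80 m² (ratio 4).
εS·A_cross = εσ·A_surf·T⁴  ⇒  T⁴ = S/(4σ)   (ε cancels).
T⁴ = 2400/(4·5.67×10⁻⁸) = 1.058×10¹⁰ K⁴.
T = (1.058×10¹⁰)^(1/4).

T ≈ 321 K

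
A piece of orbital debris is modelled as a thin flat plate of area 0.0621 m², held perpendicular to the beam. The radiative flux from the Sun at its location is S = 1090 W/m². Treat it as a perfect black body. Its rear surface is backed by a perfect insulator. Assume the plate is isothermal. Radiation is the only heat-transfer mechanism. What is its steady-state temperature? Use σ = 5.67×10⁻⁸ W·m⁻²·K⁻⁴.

T ≈ 372 K

At equilibrium, absorbed power = emitted power.
Absorbing cross-section = A = 0.06210 m²; emitting surface = A = 0.06210 m² (ratio 1).
S·A_cross = εσ·A_surf·T⁴  ⇒  T⁴ = S/(1σ).
T⁴ = 1.00·1090/(1·5.67×10⁻⁸) = 1.922×10¹⁰ K⁴.
T = (1.922×10¹⁰)^(1/4).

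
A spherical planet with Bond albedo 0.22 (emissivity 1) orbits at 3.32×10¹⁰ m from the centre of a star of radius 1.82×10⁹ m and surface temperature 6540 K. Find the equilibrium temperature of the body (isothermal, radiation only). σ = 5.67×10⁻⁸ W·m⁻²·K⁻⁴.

The star's surface emits σT_*⁴; at distance d the flux is S = σT_*⁴(R_*/d)².
S = 5.67×10⁻⁸·(6540)⁴·(1.82×10⁹/3.32×10¹⁰)² = 3.117×10⁵ W/m².
For an isothermal sphere T⁴ = (1−a)S/(4σ) = 1.072×10¹² K⁴.

T ≈ 1020 K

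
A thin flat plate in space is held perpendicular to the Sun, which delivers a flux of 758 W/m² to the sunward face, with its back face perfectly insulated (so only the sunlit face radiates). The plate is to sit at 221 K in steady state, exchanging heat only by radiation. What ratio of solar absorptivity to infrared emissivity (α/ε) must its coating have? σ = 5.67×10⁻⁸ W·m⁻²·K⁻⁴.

α/ε ≈ 0.178

Balance: αS·A = εσ·1A·T⁴ ⇒ α/ε = σT⁴/S.
α/ε = 5.67×10⁻⁸·(221)⁴/758 = 5.67×10⁻⁸·2.385×10⁹/758.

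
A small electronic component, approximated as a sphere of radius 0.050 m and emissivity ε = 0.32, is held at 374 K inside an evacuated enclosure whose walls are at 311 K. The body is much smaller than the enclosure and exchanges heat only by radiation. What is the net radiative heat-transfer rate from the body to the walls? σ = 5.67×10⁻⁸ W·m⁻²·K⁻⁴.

P_net ≈ 5.82 W

For a small grey body in a large enclosure: P_net = εσA(T_body⁴ − T_wall⁴).
A = 4πr² = 0.03142 m²; T_body⁴ − T_wall⁴ = 1.957×10¹⁰ − 9.355×10⁹ = 1.021×10¹⁰ K⁴.
|P_net| = 0.32·5.67×10⁻⁸·0.03142·1.021×10¹⁰.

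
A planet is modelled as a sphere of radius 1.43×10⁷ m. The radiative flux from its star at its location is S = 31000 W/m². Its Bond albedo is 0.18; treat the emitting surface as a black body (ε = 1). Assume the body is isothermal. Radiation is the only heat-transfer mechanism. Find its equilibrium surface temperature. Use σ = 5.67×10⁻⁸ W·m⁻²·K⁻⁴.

T ≈ 579 K

At equilibrium, absorbed power = emitted power.
Absorbing cross-section = πr² = 6.424×10¹⁴ m²; emitting surface = 4πr² = 2.570×10¹⁵ m² (ratio 4).
(1−a)S·A_cross = εσ·A_surf·T⁴  ⇒  T⁴ = (1−a)S/(4σ).
T⁴ = 0.820·31000/(4·5.67×10⁻⁸) = 1.121×10¹¹ K⁴.
T = (1.121×10¹¹)^(1/4).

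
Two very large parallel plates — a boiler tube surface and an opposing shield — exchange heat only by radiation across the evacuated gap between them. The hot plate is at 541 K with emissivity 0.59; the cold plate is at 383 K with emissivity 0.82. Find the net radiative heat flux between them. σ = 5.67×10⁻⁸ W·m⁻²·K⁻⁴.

q ≈ 1900 W/m²

For two infinite grey parallel plates, q = σ(T₁⁴ − T₂⁴)/(1/ε₁ + 1/ε₂ − 1).
T₁⁴ − T₂⁴ = 8.566×10¹⁰ − 2.152×10¹⁰ = 6.414×10¹⁰ K⁴.
1/ε₁ + 1/ε₂ − 1 = 1.695 + 1.220 − 1 = 1.914.
q = 5.67×10⁻⁸ × 6.414×10¹⁰ / 1.914.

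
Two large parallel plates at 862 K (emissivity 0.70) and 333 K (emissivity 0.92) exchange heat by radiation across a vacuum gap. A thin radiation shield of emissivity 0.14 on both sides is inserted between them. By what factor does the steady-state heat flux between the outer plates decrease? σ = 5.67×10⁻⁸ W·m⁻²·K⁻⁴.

factor ≈ 9.77

Without shield: q₀ = σΔ(T⁴)/(1/ε₁+1/ε₂−1) with denominator 1.516.
With shield the two gaps are in series; the resistances add: (1/ε₁+1/ε_s−1)+(1/ε_s+1/ε₂−1) = 7.571+7.230 = 14.80.
Heat-flux ratio q₀/q = 14.80/1.516.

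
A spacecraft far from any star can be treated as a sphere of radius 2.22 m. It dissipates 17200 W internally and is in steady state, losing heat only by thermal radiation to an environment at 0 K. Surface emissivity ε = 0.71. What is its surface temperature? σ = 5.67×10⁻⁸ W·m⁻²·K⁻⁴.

T ≈ 288 K

Steady state: internal power = radiated power, P = εσA T⁴.
Radiating area A = 4πr² = 61.93 m².
T⁴ = P/(εσA) = 17200/(0.71·5.67×10⁻⁸·61.93) = 6.899×10⁹ K⁴.
T = (6.899×10⁹)^(1/4).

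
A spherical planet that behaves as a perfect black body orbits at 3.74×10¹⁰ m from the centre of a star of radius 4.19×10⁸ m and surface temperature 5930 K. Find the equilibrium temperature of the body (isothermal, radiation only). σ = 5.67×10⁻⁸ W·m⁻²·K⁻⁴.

The star's surface emits σT_*⁴; at distance d the flux is S = σT_*⁴(R_*/d)².
S = 5.67×10⁻⁸·(5930)⁴·(4.19×10⁸/3.74×10¹⁰)² = 8800 W/m².
For an isothermal sphere T⁴ = (1−a)S/(4σ) = 3.880×10¹⁰ K⁴.

T ≈ 444 K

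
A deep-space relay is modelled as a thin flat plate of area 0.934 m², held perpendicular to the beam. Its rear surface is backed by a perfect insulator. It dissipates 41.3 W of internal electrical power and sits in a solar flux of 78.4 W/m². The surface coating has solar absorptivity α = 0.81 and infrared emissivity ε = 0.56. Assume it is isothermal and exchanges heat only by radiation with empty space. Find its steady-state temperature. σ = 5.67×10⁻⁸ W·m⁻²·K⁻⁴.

T ≈ 241 K

At steady state, absorbed solar power + internal power = radiated power.
Absorbed: α·S·A_cross = 0.81·78.4·0.9340 = 59.31 W (cross-section A).
Total input = 59.31 + 41.3 = 100.6 W.
Radiated: εσ·A_surf·T⁴ with A_surf = A = 0.9340 m².
T⁴ = 100.6/(0.56·5.67×10⁻⁸·0.9340) = 3.393×10⁹ K⁴.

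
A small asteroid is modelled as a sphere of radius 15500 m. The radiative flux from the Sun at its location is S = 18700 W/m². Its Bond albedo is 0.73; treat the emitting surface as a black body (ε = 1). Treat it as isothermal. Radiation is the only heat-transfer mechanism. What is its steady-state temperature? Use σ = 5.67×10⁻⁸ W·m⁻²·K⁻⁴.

T ≈ 386 K

At equilibrium, absorbed power = emitted power.
Absorbing cross-section = πr² = 7.548×10⁸ m²; emitting surface = 4πr² = 3.019×10⁹ m² (ratio 4).
(1−a)S·A_cross = εσ·A_surf·T⁴  ⇒  T⁴ = (1−a)S/(4σ).
T⁴ = 0.270·18700/(4·5.67×10⁻⁸) = 2.226×10¹⁰ K⁴.
T = (2.226×10¹⁰)^(1/4).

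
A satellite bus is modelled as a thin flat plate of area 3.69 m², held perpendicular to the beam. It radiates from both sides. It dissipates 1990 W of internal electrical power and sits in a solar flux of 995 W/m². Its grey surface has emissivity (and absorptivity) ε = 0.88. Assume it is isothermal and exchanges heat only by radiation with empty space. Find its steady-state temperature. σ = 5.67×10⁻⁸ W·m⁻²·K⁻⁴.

At steady state, absorbed solar power + internal power = radiated power.
Absorbed: α·S·A_cross = 0.88·995·3.690 = 3231 W (cross-section A).
Total input = 3231 + 1990 = 5221 W.
Radiated: εσ·A_surf·T⁴ with A_surf = 2A = 7.380 m².
T⁴ = 5221/(0.88·5.67×10⁻⁸·7.380) = 1.418×10¹⁰ K⁴.

T ≈ 345 K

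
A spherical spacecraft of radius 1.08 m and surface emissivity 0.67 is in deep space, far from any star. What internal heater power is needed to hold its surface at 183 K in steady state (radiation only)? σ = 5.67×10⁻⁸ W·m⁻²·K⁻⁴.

P ≈ 624 W

P = εσ·4πr²·T⁴.
4πr² = 14.66 m²; T⁴ = 1.122×10⁹ K⁴.
P = 0.67·5.67×10⁻⁸·14.66·1.122×10⁹.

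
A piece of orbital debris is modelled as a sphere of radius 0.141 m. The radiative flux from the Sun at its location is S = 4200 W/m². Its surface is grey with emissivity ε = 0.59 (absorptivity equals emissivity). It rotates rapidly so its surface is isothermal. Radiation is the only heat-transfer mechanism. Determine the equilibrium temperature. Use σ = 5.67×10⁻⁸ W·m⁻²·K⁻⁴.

At equilibrium, absorbed power = emitted power.
Absorbing cross-section = πr² = 0.06246 m²; emitting surface = 4πr² = 0.2498 m² (ratio 4).
εS·A_cross = εσ·A_surf·T⁴  ⇒  T⁴ = S/(4σ)   (ε cancels).
T⁴ = 4200/(4·5.67×10⁻⁸) = 1.852×10¹⁰ K⁴.
T = (1.852×10¹⁰)^(1/4).

T ≈ 369 K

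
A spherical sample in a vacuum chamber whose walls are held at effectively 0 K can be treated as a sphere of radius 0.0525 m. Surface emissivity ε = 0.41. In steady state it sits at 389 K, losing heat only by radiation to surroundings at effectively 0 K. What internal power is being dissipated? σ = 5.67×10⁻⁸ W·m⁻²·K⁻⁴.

P ≈ 18.4 W

Steady state: P = εσA T⁴.
A = 4πr² = 0.03464 m²; T⁴ = (389)⁴ = 2.290×10¹⁰ K⁴.
P = 0.41 × 5.67×10⁻⁸ × 0.03464 × 2.290×10¹⁰.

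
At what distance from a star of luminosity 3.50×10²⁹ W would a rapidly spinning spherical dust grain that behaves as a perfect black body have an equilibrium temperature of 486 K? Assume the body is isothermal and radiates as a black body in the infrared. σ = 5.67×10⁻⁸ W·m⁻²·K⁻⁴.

d ≈ 1.48×10¹² m

For an isothermal black-emitting sphere, (1−a)S·πr² = σ·4πr²·T⁴ ⇒ S = 4σT⁴/(1−a).
S = 4·5.67×10⁻⁸·(486)⁴/1.00 = 12650 W/m².
Flux falls as S = L/(4πd²), so d = √(L/(4πS)) = √(3.50×10²⁹/(4π·12650)).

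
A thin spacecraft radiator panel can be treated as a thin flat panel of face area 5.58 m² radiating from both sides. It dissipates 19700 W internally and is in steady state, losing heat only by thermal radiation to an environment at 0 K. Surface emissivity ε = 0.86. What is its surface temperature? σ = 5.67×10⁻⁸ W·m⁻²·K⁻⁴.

Steady state: internal power = radiated power, P = εσA T⁴.
Radiating area A = 2·5.58 = 11.16 m².
T⁴ = P/(εσA) = 19700/(0.86·5.67×10⁻⁸·11.16) = 3.620×10¹⁰ K⁴.
T = (3.620×10¹⁰)^(1/4).

T ≈ 436 K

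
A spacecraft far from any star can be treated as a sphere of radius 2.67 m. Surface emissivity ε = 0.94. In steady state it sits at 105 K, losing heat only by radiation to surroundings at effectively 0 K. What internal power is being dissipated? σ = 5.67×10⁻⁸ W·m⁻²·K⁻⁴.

Steady state: P = εσA T⁴.
A = 4πr² = 89.58 m²; T⁴ = (105)⁴ = 1.216×10⁸ K⁴.
P = 0.94 × 5.67×10⁻⁸ × 89.58 × 1.216×10⁸.

P ≈ 580 W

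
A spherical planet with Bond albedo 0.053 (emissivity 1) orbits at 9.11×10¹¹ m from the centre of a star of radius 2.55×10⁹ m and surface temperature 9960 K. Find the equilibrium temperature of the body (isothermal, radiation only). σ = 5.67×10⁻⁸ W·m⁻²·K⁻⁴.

The star's surface emits σT_*⁴; at distance d the flux is S = σT_*⁴(R_*/d)².
S = 5.67×10⁻⁸·(9960)⁴·(2.55×10⁹/9.11×10¹¹)² = 4372 W/m².
For an isothermal sphere T⁴ = (1−a)S/(4σ) = 1.825×10¹⁰ K⁴.

T ≈ 368 K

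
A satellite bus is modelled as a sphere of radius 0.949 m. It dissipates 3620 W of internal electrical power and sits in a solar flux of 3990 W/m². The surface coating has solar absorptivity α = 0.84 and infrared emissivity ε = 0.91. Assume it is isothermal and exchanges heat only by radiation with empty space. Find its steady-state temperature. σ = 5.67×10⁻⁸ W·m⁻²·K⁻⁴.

At steady state, absorbed solar power + internal power = radiated power.
Absorbed: α·S·A_cross = 0.84·3990·2.829 = 9483 W (cross-section πr²).
Total input = 9483 + 3620 = 13100 W.
Radiated: εσ·A_surf·T⁴ with A_surf = 4πr² = 11.32 m².
T⁴ = 13100/(0.91·5.67×10⁻⁸·11.32) = 2.244×10¹⁰ K⁴.

T ≈ 387 K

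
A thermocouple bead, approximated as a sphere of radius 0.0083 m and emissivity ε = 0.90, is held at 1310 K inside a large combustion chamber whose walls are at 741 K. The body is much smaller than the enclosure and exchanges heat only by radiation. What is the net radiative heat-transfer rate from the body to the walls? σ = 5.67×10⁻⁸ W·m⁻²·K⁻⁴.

P_net ≈ 117 W

For a small grey body in a large enclosure: P_net = εσA(T_body⁴ − T_wall⁴).
A = 4πr² = 8.657×10⁻⁴ m²; T_body⁴ − T_wall⁴ = 2.945×10¹² − 3.015×10¹¹ = 2.644×10¹² K⁴.
|P_net| = 0.90·5.67×10⁻⁸·8.657×10⁻⁴·2.644×10¹².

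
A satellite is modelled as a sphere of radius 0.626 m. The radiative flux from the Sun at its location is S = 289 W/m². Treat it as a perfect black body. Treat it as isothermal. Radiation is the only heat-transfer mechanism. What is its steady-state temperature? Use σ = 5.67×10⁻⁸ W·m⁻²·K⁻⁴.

T ≈ 189 K

At equilibrium, absorbed power = emitted power.
Absorbing cross-section = πr² = 1.231 m²; emitting surface = 4πr² = 4.924 m² (ratio 4).
S·A_cross = εσ·A_surf·T⁴  ⇒  T⁴ = S/(4σ).
T⁴ = 1.00·289/(4·5.67×10⁻⁸) = 1.274×10⁹ K⁴.
T = (1.274×10⁹)^(1/4).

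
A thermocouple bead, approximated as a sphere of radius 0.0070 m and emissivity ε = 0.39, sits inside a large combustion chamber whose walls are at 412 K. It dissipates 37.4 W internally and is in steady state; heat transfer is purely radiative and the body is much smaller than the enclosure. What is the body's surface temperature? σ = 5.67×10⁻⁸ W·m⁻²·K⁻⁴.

For a small grey body in a large enclosure, net radiated power = εσA(T⁴ − T_w⁴).
Steady state: P = εσA(T⁴ − T_w⁴) with A = 4πr² = 6.158×10⁻⁴ m².
T⁴ = P/(εσA) + T_w⁴ = 37.4/(0.39·5.67×10⁻⁸·6.158×10⁻⁴) + (412)⁴
    = 2.747×10¹² + 2.881×10¹⁰ = 2.776×10¹² K⁴.

T ≈ 1290 K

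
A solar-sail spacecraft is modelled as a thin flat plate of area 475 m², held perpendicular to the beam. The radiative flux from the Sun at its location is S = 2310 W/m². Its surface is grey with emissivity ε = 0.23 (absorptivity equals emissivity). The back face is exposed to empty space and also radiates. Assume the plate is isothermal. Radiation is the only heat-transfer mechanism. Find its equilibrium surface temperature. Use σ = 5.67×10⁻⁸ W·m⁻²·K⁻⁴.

At equilibrium, absorbed power = emitted power.
Absorbing cross-section = A = 475.0 m²; emitting surface = 2A = 950.0 m² (ratio 2).
εS·A_cross = εσ·A_surf·T⁴  ⇒  T⁴ = S/(2σ)   (ε cancels).
T⁴ = 2310/(2·5.67×10⁻⁸) = 2.037×10¹⁰ K⁴.
T = (2.037×10¹⁰)^(1/4).

T ≈ 378 K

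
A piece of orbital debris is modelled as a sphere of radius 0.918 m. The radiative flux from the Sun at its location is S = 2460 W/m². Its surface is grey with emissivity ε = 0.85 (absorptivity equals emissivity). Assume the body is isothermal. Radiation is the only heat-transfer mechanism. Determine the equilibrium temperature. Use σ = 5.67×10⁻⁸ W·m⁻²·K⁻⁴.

T ≈ 323 K

At equilibrium, absorbed power = emitted power.
Absorbing cross-section = πr² = 2.647 m²; emitting surface = 4πr² = 10.59 m² (ratio 4).
εS·A_cross = εσ·A_surf·T⁴  ⇒  T⁴ = S/(4σ)   (ε cancels).
T⁴ = 2460/(4·5.67×10⁻⁸) = 1.085×10¹⁰ K⁴.
T = (1.085×10¹⁰)^(1/4).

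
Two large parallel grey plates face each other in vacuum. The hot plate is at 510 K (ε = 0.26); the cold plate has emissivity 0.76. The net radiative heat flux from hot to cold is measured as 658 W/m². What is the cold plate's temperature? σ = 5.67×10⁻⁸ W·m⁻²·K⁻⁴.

q = σ(T₁⁴ − T₂⁴)/(1/ε₁ + 1/ε₂ − 1); denominator = 4.162.
T₂⁴ = T₁⁴ − q·(1/ε₁+1/ε₂−1)/σ = 6.765×10¹⁰ − 658·4.162/5.67×10⁻⁸
    = 1.935×10¹⁰ K⁴.

T₂ ≈ 373 K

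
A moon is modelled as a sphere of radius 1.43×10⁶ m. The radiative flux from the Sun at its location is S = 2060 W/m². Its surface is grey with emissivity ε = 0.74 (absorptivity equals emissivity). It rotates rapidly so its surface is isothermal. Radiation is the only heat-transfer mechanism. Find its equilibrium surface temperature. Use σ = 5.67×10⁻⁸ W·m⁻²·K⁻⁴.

T ≈ 309 K

At equilibrium, absorbed power = emitted power.
Absorbing cross-section = πr² = 6.424×10¹² m²; emitting surface = 4πr² = 2.570×10¹³ m² (ratio 4).
εS·A_cross = εσ·A_surf·T⁴  ⇒  T⁴ = S/(4σ)   (ε cancels).
T⁴ = 2060/(4·5.67×10⁻⁸) = 9.083×10⁹ K⁴.
T = (9.083×10⁹)^(1/4).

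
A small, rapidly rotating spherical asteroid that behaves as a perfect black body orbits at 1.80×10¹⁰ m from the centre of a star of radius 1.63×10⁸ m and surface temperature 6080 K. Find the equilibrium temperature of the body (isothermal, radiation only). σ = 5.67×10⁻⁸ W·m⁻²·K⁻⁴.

T ≈ 409 K

The star's surface emits σT_*⁴; at distance d the flux is S = σT_*⁴(R_*/d)².
S = 5.67×10⁻⁸·(6080)⁴·(1.63×10⁸/1.80×10¹⁰)² = 6354 W/m².
For an isothermal sphere T⁴ = (1−a)S/(4σ) = 2.801×10¹⁰ K⁴.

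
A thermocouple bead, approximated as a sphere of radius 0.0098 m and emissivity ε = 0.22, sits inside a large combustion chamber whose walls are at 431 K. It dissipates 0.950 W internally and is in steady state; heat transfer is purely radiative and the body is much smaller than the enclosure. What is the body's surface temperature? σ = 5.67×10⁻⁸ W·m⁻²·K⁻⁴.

For a small grey body in a large enclosure, net radiated power = εσA(T⁴ − T_w⁴).
Steady state: P = εσA(T⁴ − T_w⁴) with A = 4πr² = 0.001207 m².
T⁴ = P/(εσA) + T_w⁴ = 0.950/(0.22·5.67×10⁻⁸·0.001207) + (431)⁴
    = 6.310×10¹⁰ + 3.451×10¹⁰ = 9.761×10¹⁰ K⁴.

T ≈ 559 K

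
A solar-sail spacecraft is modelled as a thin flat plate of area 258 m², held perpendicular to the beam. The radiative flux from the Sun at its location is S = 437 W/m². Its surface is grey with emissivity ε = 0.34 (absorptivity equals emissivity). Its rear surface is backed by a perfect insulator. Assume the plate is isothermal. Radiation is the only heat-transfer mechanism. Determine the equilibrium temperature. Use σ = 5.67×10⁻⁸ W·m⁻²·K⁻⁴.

T ≈ 296 K

At equilibrium, absorbed power = emitted power.
Absorbing cross-section = A = 258.0 m²; emitting surface = A = 258.0 m² (ratio 1).
εS·A_cross = εσ·A_surf·T⁴  ⇒  T⁴ = S/(1σ)   (ε cancels).
T⁴ = 437/(1·5.67×10⁻⁸) = 7.707×10⁹ K⁴.
T = (7.707×10⁹)^(1/4).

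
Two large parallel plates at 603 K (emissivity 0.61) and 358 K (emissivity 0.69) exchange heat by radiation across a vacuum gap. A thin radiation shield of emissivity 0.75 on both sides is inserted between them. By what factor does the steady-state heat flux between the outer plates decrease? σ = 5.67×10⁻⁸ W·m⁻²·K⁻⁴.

factor ≈ 1.80

Without shield: q₀ = σΔ(T⁴)/(1/ε₁+1/ε₂−1) with denominator 2.089.
With shield the two gaps are in series; the resistances add: (1/ε₁+1/ε_s−1)+(1/ε_s+1/ε₂−1) = 1.973+1.783 = 3.755.
Heat-flux ratio q₀/q = 3.755/2.089.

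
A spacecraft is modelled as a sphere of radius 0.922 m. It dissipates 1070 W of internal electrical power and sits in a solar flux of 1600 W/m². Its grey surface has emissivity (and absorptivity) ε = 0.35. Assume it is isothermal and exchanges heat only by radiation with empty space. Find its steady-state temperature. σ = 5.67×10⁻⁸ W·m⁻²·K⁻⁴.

T ≈ 332 K

At steady state, absorbed solar power + internal power = radiated power.
Absorbed: α·S·A_cross = 0.35·1600·2.671 = 1496 W (cross-section πr²).
Total input = 1496 + 1070 = 2566 W.
Radiated: εσ·A_surf·T⁴ with A_surf = 4πr² = 10.68 m².
T⁴ = 2566/(0.35·5.67×10⁻⁸·10.68) = 1.210×10¹⁰ K⁴.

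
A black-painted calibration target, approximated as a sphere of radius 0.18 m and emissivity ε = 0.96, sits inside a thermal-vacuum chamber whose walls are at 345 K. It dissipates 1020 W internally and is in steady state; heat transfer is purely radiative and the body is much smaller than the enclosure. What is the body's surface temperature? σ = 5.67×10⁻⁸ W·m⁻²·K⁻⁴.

T ≈ 495 K

For a small grey body in a large enclosure, net radiated power = εσA(T⁴ − T_w⁴).
Steady state: P = εσA(T⁴ − T_w⁴) with A = 4πr² = 0.4072 m².
T⁴ = P/(εσA) + T_w⁴ = 1020/(0.96·5.67×10⁻⁸·0.4072) + (345)⁴
    = 4.602×10¹⁰ + 1.417×10¹⁰ = 6.019×10¹⁰ K⁴.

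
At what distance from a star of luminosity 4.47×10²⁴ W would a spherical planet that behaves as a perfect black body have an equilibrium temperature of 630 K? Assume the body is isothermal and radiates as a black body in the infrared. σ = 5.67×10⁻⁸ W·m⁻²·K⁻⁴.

For an isothermal black-emitting sphere, (1−a)S·πr² = σ·4πr²·T⁴ ⇒ S = 4σT⁴/(1−a).
S = 4·5.67×10⁻⁸·(630)⁴/1.00 = 35730 W/m².
Flux falls as S = L/(4πd²), so d = √(L/(4πS)) = √(4.47×10²⁴/(4π·35730)).

d ≈ 3.16×10⁹ m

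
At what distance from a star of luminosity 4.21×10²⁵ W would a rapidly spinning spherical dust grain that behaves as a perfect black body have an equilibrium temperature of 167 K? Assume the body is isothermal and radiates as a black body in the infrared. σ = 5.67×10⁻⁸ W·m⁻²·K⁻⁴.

d ≈ 1.38×10¹¹ m

For an isothermal black-emitting sphere, (1−a)S·πr² = σ·4πr²·T⁴ ⇒ S = 4σT⁴/(1−a).
S = 4·5.67×10⁻⁸·(167)⁴/1.00 = 176.4 W/m².
Flux falls as S = L/(4πd²), so d = √(L/(4πS)) = √(4.21×10²⁵/(4π·176.4)).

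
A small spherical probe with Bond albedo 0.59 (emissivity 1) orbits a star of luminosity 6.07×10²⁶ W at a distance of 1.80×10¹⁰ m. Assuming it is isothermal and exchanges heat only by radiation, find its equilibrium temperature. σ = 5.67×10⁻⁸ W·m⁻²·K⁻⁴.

First find the stellar flux at distance d: S = L/(4πd²) = 6.07×10²⁶/(4π·(1.80×10¹⁰)²) = 1.491×10⁵ W/m².
For an isothermal sphere, absorbed (1−a)S·πr² = emitted σ·4πr²·T⁴, so T⁴ = (1−a)S/(4σ).
T⁴ = 0.410·1.491×10⁵/(4·5.67×10⁻⁸) = 2.695×10¹¹ K⁴.

T ≈ 721 K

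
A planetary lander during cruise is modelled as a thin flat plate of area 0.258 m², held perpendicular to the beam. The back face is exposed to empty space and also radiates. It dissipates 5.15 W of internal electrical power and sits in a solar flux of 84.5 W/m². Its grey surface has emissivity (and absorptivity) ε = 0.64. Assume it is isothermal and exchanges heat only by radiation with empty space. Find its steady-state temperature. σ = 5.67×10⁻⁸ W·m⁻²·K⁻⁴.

At steady state, absorbed solar power + internal power = radiated power.
Absorbed: α·S·A_cross = 0.64·84.5·0.2580 = 13.95 W (cross-section A).
Total input = 13.95 + 5.15 = 19.10 W.
Radiated: εσ·A_surf·T⁴ with A_surf = 2A = 0.5160 m².
T⁴ = 19.10/(0.64·5.67×10⁻⁸·0.5160) = 1.020×10⁹ K⁴.

T ≈ 179 K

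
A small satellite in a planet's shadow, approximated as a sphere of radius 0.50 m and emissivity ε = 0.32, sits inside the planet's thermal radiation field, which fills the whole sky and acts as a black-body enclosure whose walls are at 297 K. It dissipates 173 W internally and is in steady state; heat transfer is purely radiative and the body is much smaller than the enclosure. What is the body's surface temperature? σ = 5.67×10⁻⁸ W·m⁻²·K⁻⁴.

T ≈ 322 K

For a small grey body in a large enclosure, net radiated power = εσA(T⁴ − T_w⁴).
Steady state: P = εσA(T⁴ − T_w⁴) with A = 4πr² = 3.142 m².
T⁴ = P/(εσA) + T_w⁴ = 173/(0.32·5.67×10⁻⁸·3.142) + (297)⁴
    = 3.035×10⁹ + 7.781×10⁹ = 1.082×10¹⁰ K⁴.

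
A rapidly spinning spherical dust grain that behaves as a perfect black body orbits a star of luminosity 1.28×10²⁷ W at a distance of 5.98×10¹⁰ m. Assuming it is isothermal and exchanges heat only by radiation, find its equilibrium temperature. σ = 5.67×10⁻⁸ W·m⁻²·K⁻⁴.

T ≈ 595 K

First find the stellar flux at distance d: S = L/(4πd²) = 1.28×10²⁷/(4π·(5.98×10¹⁰)²) = 28480 W/m².
For an isothermal sphere, absorbed (1−a)S·πr² = emitted σ·4πr²·T⁴, so T⁴ = (1−a)S/(4σ).
T⁴ = 1.00·28480/(4·5.67×10⁻⁸) = 1.256×10¹¹ K⁴.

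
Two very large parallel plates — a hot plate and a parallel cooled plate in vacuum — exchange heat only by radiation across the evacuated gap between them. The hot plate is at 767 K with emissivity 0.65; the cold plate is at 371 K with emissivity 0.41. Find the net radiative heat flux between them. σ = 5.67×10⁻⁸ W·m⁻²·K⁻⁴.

For two infinite grey parallel plates, q = σ(T₁⁴ − T₂⁴)/(1/ε₁ + 1/ε₂ − 1).
T₁⁴ − T₂⁴ = 3.461×10¹¹ − 1.895×10¹⁰ = 3.271×10¹¹ K⁴.
1/ε₁ + 1/ε₂ − 1 = 1.538 + 2.439 − 1 = 2.977.
q = 5.67×10⁻⁸ × 3.271×10¹¹ / 2.977.

q ≈ 6230 W/m²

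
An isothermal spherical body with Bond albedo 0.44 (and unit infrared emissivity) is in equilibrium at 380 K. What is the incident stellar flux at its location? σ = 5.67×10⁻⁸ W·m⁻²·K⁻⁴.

(1−a)S·πr² = σ·4πr²·T⁴ ⇒ S = 4σT⁴/(1−a).
S = 4·5.67×10⁻⁸·2.085×10¹⁰/0.560.

S ≈ 8440 W/m²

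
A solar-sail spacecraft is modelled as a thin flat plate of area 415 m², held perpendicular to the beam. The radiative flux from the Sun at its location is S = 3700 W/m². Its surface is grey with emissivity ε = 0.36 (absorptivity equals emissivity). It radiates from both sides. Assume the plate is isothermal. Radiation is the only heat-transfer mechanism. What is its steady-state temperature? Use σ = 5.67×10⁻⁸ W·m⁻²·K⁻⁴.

At equilibrium, absorbed power = emitted power.
Absorbing cross-section = A = 415.0 m²; emitting surface = 2A = 830.0 m² (ratio 2).
εS·A_cross = εσ·A_surf·T⁴  ⇒  T⁴ = S/(2σ)   (ε cancels).
T⁴ = 3700/(2·5.67×10⁻⁸) = 3.263×10¹⁰ K⁴.
T = (3.263×10¹⁰)^(1/4).

T ≈ 425 K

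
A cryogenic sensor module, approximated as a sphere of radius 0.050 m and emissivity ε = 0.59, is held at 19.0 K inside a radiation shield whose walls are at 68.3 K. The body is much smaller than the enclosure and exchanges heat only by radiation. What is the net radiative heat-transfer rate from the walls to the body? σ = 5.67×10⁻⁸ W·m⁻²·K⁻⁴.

P_net ≈ 0.0227 W

For a small grey body in a large enclosure: P_net = εσA(T_body⁴ − T_wall⁴).
A = 4πr² = 0.03142 m²; T_body⁴ − T_wall⁴ = 1.303×10⁵ − 2.176×10⁷ = -2.163×10⁷ K⁴.
|P_net| = 0.59·5.67×10⁻⁸·0.03142·2.163×10⁷.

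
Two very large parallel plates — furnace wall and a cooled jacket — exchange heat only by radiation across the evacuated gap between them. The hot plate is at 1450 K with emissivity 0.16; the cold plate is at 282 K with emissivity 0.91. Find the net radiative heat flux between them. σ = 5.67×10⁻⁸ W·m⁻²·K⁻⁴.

q ≈ 39400 W/m²

For two infinite grey parallel plates, q = σ(T₁⁴ − T₂⁴)/(1/ε₁ + 1/ε₂ − 1).
T₁⁴ − T₂⁴ = 4.421×10¹² − 6.324×10⁹ = 4.414×10¹² K⁴.
1/ε₁ + 1/ε₂ − 1 = 6.250 + 1.099 − 1 = 6.349.
q = 5.67×10⁻⁸ × 4.414×10¹² / 6.349.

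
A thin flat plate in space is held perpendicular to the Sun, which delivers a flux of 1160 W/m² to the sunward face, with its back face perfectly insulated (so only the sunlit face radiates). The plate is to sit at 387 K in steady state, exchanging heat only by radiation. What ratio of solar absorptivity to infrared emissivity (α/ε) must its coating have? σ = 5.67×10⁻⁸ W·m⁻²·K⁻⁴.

α/ε ≈ 1.10

Balance: αS·A = εσ·1A·T⁴ ⇒ α/ε = σT⁴/S.
α/ε = 5.67×10⁻⁸·(387)⁴/1160 = 5.67×10⁻⁸·2.243×10¹⁰/1160.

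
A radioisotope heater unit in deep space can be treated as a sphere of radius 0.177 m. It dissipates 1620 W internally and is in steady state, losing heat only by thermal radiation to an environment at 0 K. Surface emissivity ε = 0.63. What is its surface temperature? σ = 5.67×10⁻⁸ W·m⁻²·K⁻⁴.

T ≈ 583 K

Steady state: internal power = radiated power, P = εσA T⁴.
Radiating area A = 4πr² = 0.3937 m².
T⁴ = P/(εσA) = 1620/(0.63·5.67×10⁻⁸·0.3937) = 1.152×10¹¹ K⁴.
T = (1.152×10¹¹)^(1/4).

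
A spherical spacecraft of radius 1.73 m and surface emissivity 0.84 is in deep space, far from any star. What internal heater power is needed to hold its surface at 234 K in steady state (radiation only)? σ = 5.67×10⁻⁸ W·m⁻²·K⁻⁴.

P = εσ·4πr²·T⁴.
4πr² = 37.61 m²; T⁴ = 2.998×10⁹ K⁴.
P = 0.84·5.67×10⁻⁸·37.61·2.998×10⁹.

P ≈ 5370 W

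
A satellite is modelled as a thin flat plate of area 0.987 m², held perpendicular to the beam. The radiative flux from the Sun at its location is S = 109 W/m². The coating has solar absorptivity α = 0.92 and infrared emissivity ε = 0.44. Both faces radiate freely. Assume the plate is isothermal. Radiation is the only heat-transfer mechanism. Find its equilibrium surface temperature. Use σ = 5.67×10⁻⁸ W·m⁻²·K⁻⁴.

T ≈ 212 K

At equilibrium, absorbed power = emitted power.
Absorbing cross-section = A = 0.9870 m²; emitting surface = 2A = 1.974 m² (ratio 2).
αS·A_cross = εσ·A_surf·T⁴  ⇒  T⁴ = αS/(ε·2σ).
T⁴ = 0.920·109/(0.44·2·5.67×10⁻⁸) = 2.010×10⁹ K⁴.
T = (2.010×10⁹)^(1/4).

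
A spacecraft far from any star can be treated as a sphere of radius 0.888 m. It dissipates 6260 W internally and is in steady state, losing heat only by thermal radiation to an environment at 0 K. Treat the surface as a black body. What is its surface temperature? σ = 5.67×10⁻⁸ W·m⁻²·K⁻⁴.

Steady state: internal power = radiated power, P = εσA T⁴.
Radiating area A = 4πr² = 9.909 m².
T⁴ = P/(εσA) = 6260/(1.0·5.67×10⁻⁸·9.909) = 1.114×10¹⁰ K⁴.
T = (1.114×10¹⁰)^(1/4).

T ≈ 325 K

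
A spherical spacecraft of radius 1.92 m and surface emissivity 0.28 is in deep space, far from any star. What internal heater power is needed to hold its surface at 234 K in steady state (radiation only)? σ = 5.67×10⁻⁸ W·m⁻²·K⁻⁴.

P = εσ·4πr²·T⁴.
4πr² = 46.32 m²; T⁴ = 2.998×10⁹ K⁴.
P = 0.28·5.67×10⁻⁸·46.32·2.998×10⁹.

P ≈ 2210 W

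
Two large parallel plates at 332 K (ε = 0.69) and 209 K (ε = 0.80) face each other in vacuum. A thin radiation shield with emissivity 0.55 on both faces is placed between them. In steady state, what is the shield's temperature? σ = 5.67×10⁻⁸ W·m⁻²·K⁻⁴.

T_s ≈ 287 K

In steady state the net flux on the hot side equals that on the cold side.
σ(T₁⁴−T_s⁴)/D₁ = σ(T_s⁴−T₂⁴)/D₂, with D₁ = 1/ε₁+1/ε_s−1 = 2.267, D₂ = 1/ε_s+1/ε₂−1 = 2.068.
Solve for T_s⁴: T_s⁴ = (D₂·T₁⁴ + D₁·T₂⁴)/(D₁+D₂) = 6.793×10⁹ K⁴.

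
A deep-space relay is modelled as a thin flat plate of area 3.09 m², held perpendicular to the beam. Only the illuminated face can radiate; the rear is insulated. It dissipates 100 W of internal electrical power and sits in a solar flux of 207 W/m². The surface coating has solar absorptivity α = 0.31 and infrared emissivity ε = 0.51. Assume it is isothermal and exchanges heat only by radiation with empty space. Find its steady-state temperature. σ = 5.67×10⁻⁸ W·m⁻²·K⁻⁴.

At steady state, absorbed solar power + internal power = radiated power.
Absorbed: α·S·A_cross = 0.31·207·3.090 = 198.3 W (cross-section A).
Total input = 198.3 + 100 = 298.3 W.
Radiated: εσ·A_surf·T⁴ with A_surf = A = 3.090 m².
T⁴ = 298.3/(0.51·5.67×10⁻⁸·3.090) = 3.338×10⁹ K⁴.

T ≈ 240 K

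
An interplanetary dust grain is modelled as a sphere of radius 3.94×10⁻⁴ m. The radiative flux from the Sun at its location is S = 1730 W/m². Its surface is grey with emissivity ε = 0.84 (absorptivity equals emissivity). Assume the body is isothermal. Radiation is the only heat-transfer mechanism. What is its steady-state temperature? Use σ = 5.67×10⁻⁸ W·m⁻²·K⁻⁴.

T ≈ 296 K

At equilibrium, absorbed power = emitted power.
Absorbing cross-section = πr² = 4.877×10⁻⁷ m²; emitting surface = 4πr² = 1.951×10⁻⁶ m² (ratio 4).
εS·A_cross = εσ·A_surf·T⁴  ⇒  T⁴ = S/(4σ)   (ε cancels).
T⁴ = 1730/(4·5.67×10⁻⁸) = 7.628×10⁹ K⁴.
T = (7.628×10⁹)^(1/4).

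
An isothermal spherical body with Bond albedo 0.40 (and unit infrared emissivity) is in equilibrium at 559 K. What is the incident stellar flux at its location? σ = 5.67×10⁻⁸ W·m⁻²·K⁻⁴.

(1−a)S·πr² = σ·4πr²·T⁴ ⇒ S = 4σT⁴/(1−a).
S = 4·5.67×10⁻⁸·9.764×10¹⁰/0.600.

S ≈ 36900 W/m²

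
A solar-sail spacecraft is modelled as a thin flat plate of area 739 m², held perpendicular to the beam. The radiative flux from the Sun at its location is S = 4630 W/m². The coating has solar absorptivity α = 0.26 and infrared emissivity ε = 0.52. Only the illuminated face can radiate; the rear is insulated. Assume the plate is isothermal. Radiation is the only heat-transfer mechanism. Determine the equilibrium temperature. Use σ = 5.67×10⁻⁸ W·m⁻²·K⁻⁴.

At equilibrium, absorbed power = emitted power.
Absorbing cross-section = A = 739.0 m²; emitting surface = A = 739.0 m² (ratio 1).
αS·A_cross = εσ·A_surf·T⁴  ⇒  T⁴ = αS/(ε·1σ).
T⁴ = 0.260·4630/(0.52·1·5.67×10⁻⁸) = 4.083×10¹⁰ K⁴.
T = (4.083×10¹⁰)^(1/4).

T ≈ 450 K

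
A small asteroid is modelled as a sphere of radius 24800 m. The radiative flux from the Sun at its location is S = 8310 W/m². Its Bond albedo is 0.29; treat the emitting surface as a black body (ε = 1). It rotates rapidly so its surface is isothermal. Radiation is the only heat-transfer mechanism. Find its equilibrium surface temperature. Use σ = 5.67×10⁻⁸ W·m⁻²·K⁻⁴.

T ≈ 402 K

At equilibrium, absorbed power = emitted power.
Absorbing cross-section = πr² = 1.932×10⁹ m²; emitting surface = 4πr² = 7.729×10⁹ m² (ratio 4).
(1−a)S·A_cross = εσ·A_surf·T⁴  ⇒  T⁴ = (1−a)S/(4σ).
T⁴ = 0.710·8310/(4·5.67×10⁻⁸) = 2.601×10¹⁰ K⁴.
T = (2.601×10¹⁰)^(1/4).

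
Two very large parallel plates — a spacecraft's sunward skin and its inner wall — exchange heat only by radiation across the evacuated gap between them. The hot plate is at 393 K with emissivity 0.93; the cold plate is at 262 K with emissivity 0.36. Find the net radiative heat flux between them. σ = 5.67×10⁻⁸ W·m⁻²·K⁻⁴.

q ≈ 380 W/m²

For two infinite grey parallel plates, q = σ(T₁⁴ − T₂⁴)/(1/ε₁ + 1/ε₂ − 1).
T₁⁴ − T₂⁴ = 2.385×10¹⁰ − 4.712×10⁹ = 1.914×10¹⁰ K⁴.
1/ε₁ + 1/ε₂ − 1 = 1.075 + 2.778 − 1 = 2.853.
q = 5.67×10⁻⁸ × 1.914×10¹⁰ / 2.853.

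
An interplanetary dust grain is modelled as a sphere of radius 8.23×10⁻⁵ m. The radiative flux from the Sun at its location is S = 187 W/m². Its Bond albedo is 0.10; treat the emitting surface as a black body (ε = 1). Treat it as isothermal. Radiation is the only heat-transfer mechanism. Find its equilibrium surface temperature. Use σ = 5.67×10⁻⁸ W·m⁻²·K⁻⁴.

At equilibrium, absorbed power = emitted power.
Absorbing cross-section = πr² = 2.128×10⁻⁸ m²; emitting surface = 4πr² = 8.512×10⁻⁸ m² (ratio 4).
(1−a)S·A_cross = εσ·A_surf·T⁴  ⇒  T⁴ = (1−a)S/(4σ).
T⁴ = 0.900·187/(4·5.67×10⁻⁸) = 7.421×10⁸ K⁴.
T = (7.421×10⁸)^(1/4).

T ≈ 165 K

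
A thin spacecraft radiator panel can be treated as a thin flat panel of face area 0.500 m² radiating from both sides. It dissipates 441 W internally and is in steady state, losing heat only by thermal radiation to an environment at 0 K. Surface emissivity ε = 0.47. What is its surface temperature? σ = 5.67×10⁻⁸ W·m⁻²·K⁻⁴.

T ≈ 359 K

Steady state: internal power = radiated power, P = εσA T⁴.
Radiating area A = 2·0.500 = 1.000 m².
T⁴ = P/(εσA) = 441/(0.47·5.67×10⁻⁸·1.000) = 1.655×10¹⁰ K⁴.
T = (1.655×10¹⁰)^(1/4).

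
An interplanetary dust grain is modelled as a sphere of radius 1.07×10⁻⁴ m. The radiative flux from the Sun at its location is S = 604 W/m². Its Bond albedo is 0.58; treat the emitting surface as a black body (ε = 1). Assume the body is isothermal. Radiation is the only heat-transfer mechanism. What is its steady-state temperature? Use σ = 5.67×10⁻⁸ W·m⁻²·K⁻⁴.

At equilibrium, absorbed power = emitted power.
Absorbing cross-section = πr² = 3.597×10⁻⁸ m²; emitting surface = 4πr² = 1.439×10⁻⁷ m² (ratio 4).
(1−a)S·A_cross = εσ·A_surf·T⁴  ⇒  T⁴ = (1−a)S/(4σ).
T⁴ = 0.420·604/(4·5.67×10⁻⁸) = 1.119×10⁹ K⁴.
T = (1.119×10⁹)^(1/4).

T ≈ 183 K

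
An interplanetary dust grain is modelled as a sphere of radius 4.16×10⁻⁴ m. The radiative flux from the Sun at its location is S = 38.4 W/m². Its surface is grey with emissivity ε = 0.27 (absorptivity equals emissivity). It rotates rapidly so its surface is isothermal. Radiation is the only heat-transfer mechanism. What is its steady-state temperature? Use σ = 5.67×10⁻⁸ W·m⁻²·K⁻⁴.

At equilibrium, absorbed power = emitted power.
Absorbing cross-section = πr² = 5.437×10⁻⁷ m²; emitting surface = 4πr² = 2.175×10⁻⁶ m² (ratio 4).
εS·A_cross = εσ·A_surf·T⁴  ⇒  T⁴ = S/(4σ)   (ε cancels).
T⁴ = 38.4/(4·5.67×10⁻⁸) = 1.693×10⁸ K⁴.
T = (1.693×10⁸)^(1/4).

T ≈ 114 K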